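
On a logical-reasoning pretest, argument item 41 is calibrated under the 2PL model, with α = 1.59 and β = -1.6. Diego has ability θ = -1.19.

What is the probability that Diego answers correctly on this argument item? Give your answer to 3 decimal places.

P(θ) = 1 / (1 + exp(−α(θ − β)))
Exponent: 1.59 × (-1.19 − (-1.6)) = 0.6519
1/(1 + e^{-0.6519}) = 0.6574

0.657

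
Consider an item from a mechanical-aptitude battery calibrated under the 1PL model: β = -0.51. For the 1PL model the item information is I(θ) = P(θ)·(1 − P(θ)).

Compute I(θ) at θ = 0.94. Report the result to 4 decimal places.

0.1539

P = 1/(1+e^{-1.4500}) = 0.8100
P(1−P) = 0.8100 × 0.1900 = 0.1539
I = P(1−P) = 0.15390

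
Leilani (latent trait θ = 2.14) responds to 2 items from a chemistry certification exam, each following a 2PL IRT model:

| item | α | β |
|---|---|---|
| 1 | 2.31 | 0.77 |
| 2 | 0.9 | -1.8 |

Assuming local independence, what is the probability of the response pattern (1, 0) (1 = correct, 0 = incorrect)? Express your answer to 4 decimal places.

P(θ) = 1 / (1 + exp(−α(θ − β)))
P_1 = 1/(1+e^{-3.1647}) = 0.9595
P_2 = 1/(1+e^{-3.5460}) = 0.9720
L = P_1 × (1−P_2) = 0.9595 × 0.0280 = 0.02690

0.0269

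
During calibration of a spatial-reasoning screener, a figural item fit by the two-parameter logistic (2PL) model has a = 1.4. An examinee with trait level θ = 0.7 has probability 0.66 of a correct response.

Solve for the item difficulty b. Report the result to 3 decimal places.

0.226

P(θ) = 1 / (1 + exp(−a(θ − b)))
logit(0.66) = ln(0.66/0.34) = 0.6633
b = θ − logit/(a) = 0.7 − 0.6633/1.4000 = 0.2262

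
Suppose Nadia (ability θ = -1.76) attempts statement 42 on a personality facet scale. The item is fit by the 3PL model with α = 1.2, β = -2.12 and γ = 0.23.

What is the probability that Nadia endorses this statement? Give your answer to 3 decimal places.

0.697

P(θ) = γ + (1 − γ) · 1 / (1 + exp(−α(θ − β)))
Exponent: 1.2 × (-1.76 − (-2.12)) = 0.4320
1/(1 + e^{-0.4320}) = 0.6064
P = 0.23 + 0.77 × 0.6064 = 0.6969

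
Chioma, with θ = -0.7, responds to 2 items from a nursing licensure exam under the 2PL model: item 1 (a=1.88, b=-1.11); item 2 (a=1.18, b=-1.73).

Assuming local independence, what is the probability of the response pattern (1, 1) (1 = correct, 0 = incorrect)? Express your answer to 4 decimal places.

0.5273

P(θ) = 1 / (1 + exp(−a(θ − b)))
P_1 = 1/(1+e^{-0.7708}) = 0.6837
P_2 = 1/(1+e^{-1.2154}) = 0.7713
L = P_1 × P_2 = 0.6837 × 0.7713 = 0.52730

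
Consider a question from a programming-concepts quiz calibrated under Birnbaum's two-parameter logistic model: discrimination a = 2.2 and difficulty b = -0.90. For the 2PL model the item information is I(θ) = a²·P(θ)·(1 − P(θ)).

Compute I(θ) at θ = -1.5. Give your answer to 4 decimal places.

0.8052

P = 1/(1+e^{1.3200}) = 0.2108
P(1−P) = 0.2108 × 0.7892 = 0.1664
I = a² × P(1−P) = 2.2² × 0.1664 = 0.80525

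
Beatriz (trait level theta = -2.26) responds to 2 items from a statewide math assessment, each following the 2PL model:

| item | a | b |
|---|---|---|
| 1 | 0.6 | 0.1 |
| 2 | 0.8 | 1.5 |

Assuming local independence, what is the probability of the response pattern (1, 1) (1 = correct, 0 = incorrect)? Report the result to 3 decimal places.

P(theta) = 1 / (1 + exp(−a(theta − b)))
P_1 = 1/(1+e^{1.4160}) = 0.1953
P_2 = 1/(1+e^{3.0080}) = 0.0471
L = P_1 × P_2 = 0.1953 × 0.0471 = 0.00919

0.009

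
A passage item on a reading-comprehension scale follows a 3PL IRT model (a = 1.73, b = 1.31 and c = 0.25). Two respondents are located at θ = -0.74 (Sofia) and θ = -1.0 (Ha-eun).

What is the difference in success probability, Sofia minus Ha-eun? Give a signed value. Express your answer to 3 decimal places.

0.007

P(θ) = c + (1 − c) · 1 / (1 + exp(−a(θ − b)))
P(Sofia) = 0.2710  [exponent -3.5465]
P(Ha-eun) = 0.2635  [exponent -3.9963]
Difference = 0.2710 − 0.2635 = 0.0075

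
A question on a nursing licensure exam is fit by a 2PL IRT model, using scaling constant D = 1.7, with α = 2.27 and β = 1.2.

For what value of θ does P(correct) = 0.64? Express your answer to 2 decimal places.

P(θ) = 1 / (1 + exp(−D·α(θ − β)))
logit = ln(0.6400/0.3600) = 0.5754
θ = β + logit/(1.7·α) = 1.2 + 0.5754/3.8590 = 1.3491

1.35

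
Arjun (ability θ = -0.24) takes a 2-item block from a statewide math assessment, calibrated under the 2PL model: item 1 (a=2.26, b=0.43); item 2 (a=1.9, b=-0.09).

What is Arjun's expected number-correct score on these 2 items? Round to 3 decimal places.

P(θ) = 1 / (1 + exp(−a(θ − b)))
P_1 = 1/(1+e^{1.5142}) = 0.1803
P_2 = 1/(1+e^{0.2850}) = 0.4292
E[score] = 0.1803 + 0.4292 = 0.6095

0.610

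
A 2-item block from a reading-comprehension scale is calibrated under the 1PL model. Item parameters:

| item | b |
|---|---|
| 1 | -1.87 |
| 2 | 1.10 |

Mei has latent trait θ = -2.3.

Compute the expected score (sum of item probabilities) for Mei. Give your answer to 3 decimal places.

0.426

P(θ) = 1 / (1 + exp(−(θ − b)))
P_1 = 1/(1+e^{0.4300}) = 0.3941
P_2 = 1/(1+e^{3.4000}) = 0.0323
E[score] = 0.3941 + 0.0323 = 0.4264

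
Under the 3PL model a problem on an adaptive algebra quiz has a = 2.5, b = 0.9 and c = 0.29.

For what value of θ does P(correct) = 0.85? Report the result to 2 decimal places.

1.43

P(θ) = c + (1 − c) · 1 / (1 + exp(−a(θ − b)))
Remove guessing floor: (0.85 − 0.29)/(1 − 0.29) = 0.7887
logit = ln(0.7887/0.2113) = 1.3173
θ = b + logit/(a) = 0.9 + 1.3173/2.5000 = 1.4269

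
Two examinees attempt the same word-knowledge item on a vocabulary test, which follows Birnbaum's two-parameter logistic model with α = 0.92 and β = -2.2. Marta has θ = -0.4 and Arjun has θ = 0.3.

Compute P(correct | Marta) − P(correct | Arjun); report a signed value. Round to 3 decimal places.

-0.069

P(θ) = 1 / (1 + exp(−α(θ − β)))
P(Marta) = 0.8397  [exponent 1.6560]
P(Arjun) = 0.9089  [exponent 2.3000]
Difference = 0.8397 − 0.9089 = -0.0692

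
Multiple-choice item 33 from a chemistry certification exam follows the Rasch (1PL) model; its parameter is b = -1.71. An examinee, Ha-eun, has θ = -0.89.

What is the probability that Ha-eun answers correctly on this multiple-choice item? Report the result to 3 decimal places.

0.694

P(θ) = 1 / (1 + exp(−(θ − b)))
Exponent: (-0.89 − (-1.71)) = 0.8200
1/(1 + e^{-0.8200}) = 0.6942
P = 0.6942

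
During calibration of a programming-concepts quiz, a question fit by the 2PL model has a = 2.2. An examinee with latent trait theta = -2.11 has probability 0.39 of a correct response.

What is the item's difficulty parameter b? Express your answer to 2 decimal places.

P(theta) = 1 / (1 + exp(−a(theta − b)))
logit(0.39) = ln(0.39/0.61) = -0.4473
b = theta − logit/(a) = -2.11 − (-0.4473)/2.2000 = -1.9067

-1.91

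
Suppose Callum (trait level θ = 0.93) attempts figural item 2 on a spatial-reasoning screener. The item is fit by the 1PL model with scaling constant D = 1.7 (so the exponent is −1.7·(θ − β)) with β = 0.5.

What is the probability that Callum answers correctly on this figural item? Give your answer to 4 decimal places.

0.6750

P(θ) = 1 / (1 + exp(−D·(θ − β)))
Exponent: 1.7 × (0.93 − 0.5) = 0.7310
1/(1 + e^{-0.7310}) = 0.6750
P = 0.6750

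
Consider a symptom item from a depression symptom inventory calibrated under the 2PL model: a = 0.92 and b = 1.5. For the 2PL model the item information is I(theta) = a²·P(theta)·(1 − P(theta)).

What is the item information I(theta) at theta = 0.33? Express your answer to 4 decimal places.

0.1605

P = 1/(1+e^{1.0764}) = 0.2542
P(1−P) = 0.2542 × 0.7458 = 0.1896
I = a² × P(1−P) = 0.92² × 0.1896 = 0.16046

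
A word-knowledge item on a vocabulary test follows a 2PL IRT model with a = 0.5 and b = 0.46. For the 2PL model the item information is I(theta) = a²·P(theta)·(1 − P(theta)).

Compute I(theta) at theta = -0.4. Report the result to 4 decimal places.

P = 1/(1+e^{0.4300}) = 0.3941
P(1−P) = 0.3941 × 0.6059 = 0.2388
I = a² × P(1−P) = 0.5² × 0.2388 = 0.05970

0.0597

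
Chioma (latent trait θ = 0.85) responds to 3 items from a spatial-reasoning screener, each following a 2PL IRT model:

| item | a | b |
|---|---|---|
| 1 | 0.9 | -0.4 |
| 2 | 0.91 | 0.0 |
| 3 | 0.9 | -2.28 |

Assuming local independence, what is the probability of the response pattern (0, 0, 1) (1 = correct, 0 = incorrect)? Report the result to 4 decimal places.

0.0730

P(θ) = 1 / (1 + exp(−a(θ − b)))
P_1 = 1/(1+e^{-1.1250}) = 0.7549
P_2 = 1/(1+e^{-0.7735}) = 0.6843
P_3 = 1/(1+e^{-2.8170}) = 0.9436
L = (1−P_1) × (1−P_2) × P_3 = 0.2451 × 0.3157 × 0.9436 = 0.07301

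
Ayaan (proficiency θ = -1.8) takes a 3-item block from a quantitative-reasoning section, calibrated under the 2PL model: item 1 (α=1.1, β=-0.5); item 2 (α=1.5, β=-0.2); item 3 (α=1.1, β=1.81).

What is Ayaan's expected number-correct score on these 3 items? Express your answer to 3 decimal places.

P(θ) = 1 / (1 + exp(−α(θ − β)))
P_1 = 1/(1+e^{1.4300}) = 0.1931
P_2 = 1/(1+e^{2.4000}) = 0.0832
P_3 = 1/(1+e^{3.9710}) = 0.0185
E[score] = 0.1931 + 0.0832 + 0.0185 = 0.2948

0.295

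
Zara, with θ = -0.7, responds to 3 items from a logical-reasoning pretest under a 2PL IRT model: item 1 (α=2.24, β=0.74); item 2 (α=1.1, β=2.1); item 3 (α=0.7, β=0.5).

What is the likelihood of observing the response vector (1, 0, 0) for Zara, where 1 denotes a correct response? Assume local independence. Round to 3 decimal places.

P(θ) = 1 / (1 + exp(−α(θ − β)))
P_1 = 1/(1+e^{3.2256}) = 0.0382
P_2 = 1/(1+e^{3.0800}) = 0.0439
P_3 = 1/(1+e^{0.8400}) = 0.3015
L = P_1 × (1−P_2) × (1−P_3) = 0.0382 × 0.9561 × 0.6985 = 0.02552

0.026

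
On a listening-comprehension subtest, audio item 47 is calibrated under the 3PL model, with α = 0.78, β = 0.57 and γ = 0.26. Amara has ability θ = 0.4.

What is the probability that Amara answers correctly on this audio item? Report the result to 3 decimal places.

0.606

P(θ) = γ + (1 − γ) · 1 / (1 + exp(−α(θ − β)))
Exponent: 0.78 × (0.4 − 0.57) = -0.1326
1/(1 + e^{0.1326}) = 0.4669
P = 0.26 + 0.74 × 0.4669 = 0.6055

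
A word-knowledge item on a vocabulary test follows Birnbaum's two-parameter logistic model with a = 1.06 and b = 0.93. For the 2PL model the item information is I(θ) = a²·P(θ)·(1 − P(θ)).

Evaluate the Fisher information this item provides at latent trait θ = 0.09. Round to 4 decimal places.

0.2318

P = 1/(1+e^{0.8904}) = 0.2910
P(1−P) = 0.2910 × 0.7090 = 0.2063
I = a² × P(1−P) = 1.06² × 0.2063 = 0.23183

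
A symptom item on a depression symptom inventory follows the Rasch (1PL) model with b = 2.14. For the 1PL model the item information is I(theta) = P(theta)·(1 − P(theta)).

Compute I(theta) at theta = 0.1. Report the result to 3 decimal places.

P = 1/(1+e^{2.0400}) = 0.1151
P(1−P) = 0.1151 × 0.8849 = 0.1018
I = P(1−P) = 0.10183

0.102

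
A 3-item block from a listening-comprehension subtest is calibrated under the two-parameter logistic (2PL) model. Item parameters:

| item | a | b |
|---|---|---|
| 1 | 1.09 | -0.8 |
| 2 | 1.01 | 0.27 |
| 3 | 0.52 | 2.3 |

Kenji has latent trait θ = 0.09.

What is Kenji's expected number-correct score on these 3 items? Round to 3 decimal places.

1.420

P(θ) = 1 / (1 + exp(−a(θ − b)))
P_1 = 1/(1+e^{-0.9701}) = 0.7251
P_2 = 1/(1+e^{0.1818}) = 0.4547
P_3 = 1/(1+e^{1.1492}) = 0.2406
E[score] = 0.7251 + 0.4547 + 0.2406 = 1.4204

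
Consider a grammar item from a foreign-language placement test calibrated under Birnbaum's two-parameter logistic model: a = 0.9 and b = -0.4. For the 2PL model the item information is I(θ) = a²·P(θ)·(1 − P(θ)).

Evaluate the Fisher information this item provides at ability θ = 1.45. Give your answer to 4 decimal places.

0.1084

P = 1/(1+e^{-1.6650}) = 0.8409
P(1−P) = 0.8409 × 0.1591 = 0.1338
I = a² × P(1−P) = 0.9² × 0.1338 = 0.10836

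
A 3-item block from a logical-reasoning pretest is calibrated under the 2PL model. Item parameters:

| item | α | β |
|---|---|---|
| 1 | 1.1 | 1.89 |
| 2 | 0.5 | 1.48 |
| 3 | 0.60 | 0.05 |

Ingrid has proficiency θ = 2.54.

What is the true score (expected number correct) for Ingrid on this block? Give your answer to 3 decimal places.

P(θ) = 1 / (1 + exp(−α(θ − β)))
P_1 = 1/(1+e^{-0.7150}) = 0.6715
P_2 = 1/(1+e^{-0.5300}) = 0.6295
P_3 = 1/(1+e^{-1.4940}) = 0.8167
E[score] = 0.6715 + 0.6295 + 0.8167 = 2.1177

2.118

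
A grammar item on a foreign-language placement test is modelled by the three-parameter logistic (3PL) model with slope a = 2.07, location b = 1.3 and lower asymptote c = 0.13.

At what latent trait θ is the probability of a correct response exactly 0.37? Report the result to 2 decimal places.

0.83

P(θ) = c + (1 − c) · 1 / (1 + exp(−a(θ − b)))
Remove guessing floor: (0.37 − 0.13)/(1 − 0.13) = 0.2759
logit = ln(0.2759/0.7241) = -0.9651
θ = b + logit/(a) = 1.3 + (-0.9651)/2.0700 = 0.8338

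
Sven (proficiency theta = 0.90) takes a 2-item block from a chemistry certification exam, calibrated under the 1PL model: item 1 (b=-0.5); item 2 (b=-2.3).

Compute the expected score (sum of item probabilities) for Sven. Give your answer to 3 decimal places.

P(theta) = 1 / (1 + exp(−(theta − b)))
P_1 = 1/(1+e^{-1.4000}) = 0.8022
P_2 = 1/(1+e^{-3.2000}) = 0.9608
E[score] = 0.8022 + 0.9608 = 1.7630

1.763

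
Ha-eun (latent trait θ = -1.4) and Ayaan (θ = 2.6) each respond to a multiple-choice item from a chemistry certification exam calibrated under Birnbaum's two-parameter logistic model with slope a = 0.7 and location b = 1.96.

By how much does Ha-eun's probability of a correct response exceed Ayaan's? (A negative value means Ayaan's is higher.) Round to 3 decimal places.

-0.523

P(θ) = 1 / (1 + exp(−a(θ − b)))
P(Ha-eun) = 0.0869  [exponent -2.3520]
P(Ayaan) = 0.6102  [exponent 0.4480]
Difference = 0.0869 − 0.6102 = -0.5233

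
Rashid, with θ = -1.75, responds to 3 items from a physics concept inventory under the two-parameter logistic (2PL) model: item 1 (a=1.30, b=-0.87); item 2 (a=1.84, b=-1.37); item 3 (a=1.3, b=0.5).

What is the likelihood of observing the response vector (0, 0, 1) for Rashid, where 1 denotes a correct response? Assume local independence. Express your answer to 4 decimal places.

P(θ) = 1 / (1 + exp(−a(θ − b)))
P_1 = 1/(1+e^{1.1440}) = 0.2416
P_2 = 1/(1+e^{0.6992}) = 0.3320
P_3 = 1/(1+e^{2.9250}) = 0.0509
L = (1−P_1) × (1−P_2) × P_3 = 0.7584 × 0.6680 × 0.0509 = 0.02580

0.0258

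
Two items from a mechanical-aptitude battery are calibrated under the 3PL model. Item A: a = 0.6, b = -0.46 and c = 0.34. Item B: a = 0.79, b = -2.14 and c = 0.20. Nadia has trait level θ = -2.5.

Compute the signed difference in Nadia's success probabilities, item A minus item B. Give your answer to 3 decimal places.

-0.054

P(θ) = c + (1 − c) · 1 / (1 + exp(−a(θ − b)))
P_A = 0.4900
P_B = 0.5435
P_A − P_B = -0.0535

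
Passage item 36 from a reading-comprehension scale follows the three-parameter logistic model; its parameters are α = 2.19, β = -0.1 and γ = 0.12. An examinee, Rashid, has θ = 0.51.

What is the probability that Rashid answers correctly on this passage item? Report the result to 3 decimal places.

0.817

P(θ) = γ + (1 − γ) · 1 / (1 + exp(−α(θ − β)))
Exponent: 2.19 × (0.51 − (-0.1)) = 1.3359
1/(1 + e^{-1.3359}) = 0.7918
P = 0.12 + 0.88 × 0.7918 = 0.8168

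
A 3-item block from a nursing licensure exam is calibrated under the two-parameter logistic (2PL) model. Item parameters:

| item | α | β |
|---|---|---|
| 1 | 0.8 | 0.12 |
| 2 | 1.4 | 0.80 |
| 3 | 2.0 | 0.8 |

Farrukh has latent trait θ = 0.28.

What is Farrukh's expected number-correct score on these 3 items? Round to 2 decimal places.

1.12

P(θ) = 1 / (1 + exp(−α(θ − β)))
P_1 = 1/(1+e^{-0.1280}) = 0.5320
P_2 = 1/(1+e^{0.7280}) = 0.3256
P_3 = 1/(1+e^{1.0400}) = 0.2611
E[score] = 0.5320 + 0.3256 + 0.2611 = 1.1187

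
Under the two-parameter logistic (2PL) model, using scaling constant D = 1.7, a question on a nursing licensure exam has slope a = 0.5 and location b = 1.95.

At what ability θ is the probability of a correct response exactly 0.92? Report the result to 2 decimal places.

4.82

P(θ) = 1 / (1 + exp(−D·a(θ − b)))
logit = ln(0.9200/0.0800) = 2.4423
θ = b + logit/(1.7·a) = 1.95 + 2.4423/0.8500 = 4.8233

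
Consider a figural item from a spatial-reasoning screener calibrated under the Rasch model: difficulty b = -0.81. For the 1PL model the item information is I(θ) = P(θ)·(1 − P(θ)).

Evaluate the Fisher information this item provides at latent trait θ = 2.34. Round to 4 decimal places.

P = 1/(1+e^{-3.1500}) = 0.9589
P(1−P) = 0.9589 × 0.0411 = 0.0394
I = P(1−P) = 0.03940

0.0394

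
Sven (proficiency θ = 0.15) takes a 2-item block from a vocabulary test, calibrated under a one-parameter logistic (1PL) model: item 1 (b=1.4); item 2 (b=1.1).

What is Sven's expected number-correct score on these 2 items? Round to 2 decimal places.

P(θ) = 1 / (1 + exp(−(θ − b)))
P_1 = 1/(1+e^{1.2500}) = 0.2227
P_2 = 1/(1+e^{0.9500}) = 0.2789
E[score] = 0.2227 + 0.2789 = 0.5016

0.50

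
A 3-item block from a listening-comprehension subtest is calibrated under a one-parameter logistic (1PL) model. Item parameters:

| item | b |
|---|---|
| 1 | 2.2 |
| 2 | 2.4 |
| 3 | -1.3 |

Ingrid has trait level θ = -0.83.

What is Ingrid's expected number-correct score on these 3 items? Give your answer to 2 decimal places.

0.70

P(θ) = 1 / (1 + exp(−(θ − b)))
P_1 = 1/(1+e^{3.0300}) = 0.0461
P_2 = 1/(1+e^{3.2300}) = 0.0381
P_3 = 1/(1+e^{-0.4700}) = 0.6154
E[score] = 0.0461 + 0.0381 + 0.6154 = 0.6995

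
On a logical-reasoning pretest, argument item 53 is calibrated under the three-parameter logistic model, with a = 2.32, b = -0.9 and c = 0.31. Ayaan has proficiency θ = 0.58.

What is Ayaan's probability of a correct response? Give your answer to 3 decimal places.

0.978

P(θ) = c + (1 − c) · 1 / (1 + exp(−a(θ − b)))
Exponent: 2.32 × (0.58 − (-0.9)) = 3.4336
1/(1 + e^{-3.4336}) = 0.9687
P = 0.31 + 0.69 × 0.9687 = 0.9784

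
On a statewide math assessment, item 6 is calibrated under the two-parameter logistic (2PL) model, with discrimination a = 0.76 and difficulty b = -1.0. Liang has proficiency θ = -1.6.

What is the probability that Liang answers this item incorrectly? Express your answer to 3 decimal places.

P(θ) = 1 / (1 + exp(−a(θ − b)))
Exponent: 0.76 × (-1.6 − (-1.0)) = -0.4560
1/(1 + e^{0.4560}) = 0.3879
P(incorrect) = 1 − 0.3879 = 0.6121

0.612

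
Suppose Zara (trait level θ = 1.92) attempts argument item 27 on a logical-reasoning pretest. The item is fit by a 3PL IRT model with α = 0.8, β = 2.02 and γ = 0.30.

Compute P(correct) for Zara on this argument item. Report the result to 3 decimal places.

P(θ) = γ + (1 − γ) · 1 / (1 + exp(−α(θ − β)))
Exponent: 0.8 × (1.92 − 2.02) = -0.0800
1/(1 + e^{0.0800}) = 0.4800
P = 0.30 + 0.70 × 0.4800 = 0.6360

0.636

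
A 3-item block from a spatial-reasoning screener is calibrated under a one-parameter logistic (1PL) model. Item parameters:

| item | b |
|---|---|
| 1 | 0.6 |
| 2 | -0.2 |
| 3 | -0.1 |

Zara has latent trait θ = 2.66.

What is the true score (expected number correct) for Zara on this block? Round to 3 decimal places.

2.773

P(θ) = 1 / (1 + exp(−(θ − b)))
P_1 = 1/(1+e^{-2.0600}) = 0.8870
P_2 = 1/(1+e^{-2.8600}) = 0.9458
P_3 = 1/(1+e^{-2.7600}) = 0.9405
E[score] = 0.8870 + 0.9458 + 0.9405 = 2.7733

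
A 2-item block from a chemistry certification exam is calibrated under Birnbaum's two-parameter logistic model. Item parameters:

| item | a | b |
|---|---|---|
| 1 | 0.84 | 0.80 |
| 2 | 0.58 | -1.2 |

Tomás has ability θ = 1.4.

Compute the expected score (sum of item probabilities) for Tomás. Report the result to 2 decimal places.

1.44

P(θ) = 1 / (1 + exp(−a(θ − b)))
P_1 = 1/(1+e^{-0.5040}) = 0.6234
P_2 = 1/(1+e^{-1.5080}) = 0.8188
E[score] = 0.6234 + 0.8188 = 1.4422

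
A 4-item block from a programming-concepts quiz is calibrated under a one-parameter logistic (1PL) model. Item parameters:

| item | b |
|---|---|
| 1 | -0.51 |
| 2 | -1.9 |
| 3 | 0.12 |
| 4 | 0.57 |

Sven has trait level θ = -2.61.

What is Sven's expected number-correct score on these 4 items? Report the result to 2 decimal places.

0.54

P(θ) = 1 / (1 + exp(−(θ − b)))
P_1 = 1/(1+e^{2.1000}) = 0.1091
P_2 = 1/(1+e^{0.7100}) = 0.3296
P_3 = 1/(1+e^{2.7300}) = 0.0612
P_4 = 1/(1+e^{3.1800}) = 0.0399
E[score] = 0.1091 + 0.3296 + 0.0612 + 0.0399 = 0.5398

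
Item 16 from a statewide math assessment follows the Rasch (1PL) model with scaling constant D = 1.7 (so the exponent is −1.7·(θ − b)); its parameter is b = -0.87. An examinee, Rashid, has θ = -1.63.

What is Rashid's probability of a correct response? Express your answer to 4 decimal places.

0.2155

P(θ) = 1 / (1 + exp(−D·(θ − b)))
Exponent: 1.7 × (-1.63 − (-0.87)) = -1.2920
1/(1 + e^{1.2920}) = 0.2155
P = 0.2155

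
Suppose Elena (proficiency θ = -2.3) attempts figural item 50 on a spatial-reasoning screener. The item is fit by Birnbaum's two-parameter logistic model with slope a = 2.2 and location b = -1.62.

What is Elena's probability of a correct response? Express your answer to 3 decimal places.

0.183

P(θ) = 1 / (1 + exp(−a(θ − b)))
Exponent: 2.2 × (-2.3 − (-1.62)) = -1.4960
1/(1 + e^{1.4960}) = 0.1830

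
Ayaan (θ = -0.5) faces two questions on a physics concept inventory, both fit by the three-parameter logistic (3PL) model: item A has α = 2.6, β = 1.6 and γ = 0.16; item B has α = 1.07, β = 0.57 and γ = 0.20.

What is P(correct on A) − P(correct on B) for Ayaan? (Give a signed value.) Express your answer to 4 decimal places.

-0.2296

P(θ) = γ + (1 − γ) · 1 / (1 + exp(−α(θ − β)))
P_A = 0.1636
P_B = 0.3931
P_A − P_B = -0.2296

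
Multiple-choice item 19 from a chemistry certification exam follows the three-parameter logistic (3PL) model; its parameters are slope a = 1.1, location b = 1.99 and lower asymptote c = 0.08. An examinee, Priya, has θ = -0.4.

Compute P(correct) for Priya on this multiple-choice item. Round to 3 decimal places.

0.142

P(θ) = c + (1 − c) · 1 / (1 + exp(−a(θ − b)))
Exponent: 1.1 × (-0.4 − 1.99) = -2.6290
1/(1 + e^{2.6290}) = 0.0673
P = 0.08 + 0.92 × 0.0673 = 0.1419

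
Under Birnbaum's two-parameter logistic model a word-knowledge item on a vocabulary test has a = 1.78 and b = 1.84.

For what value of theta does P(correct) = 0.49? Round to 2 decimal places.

1.82

P(theta) = 1 / (1 + exp(−a(theta − b)))
logit = ln(0.4900/0.5100) = -0.0400
theta = b + logit/(a) = 1.84 + (-0.0400)/1.7800 = 1.8175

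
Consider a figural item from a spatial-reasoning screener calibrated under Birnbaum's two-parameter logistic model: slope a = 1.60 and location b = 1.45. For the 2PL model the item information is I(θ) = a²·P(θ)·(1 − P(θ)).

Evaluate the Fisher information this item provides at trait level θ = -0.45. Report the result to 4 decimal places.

P = 1/(1+e^{3.0400}) = 0.0457
P(1−P) = 0.0457 × 0.9543 = 0.0436
I = a² × P(1−P) = 1.60² × 0.0436 = 0.11153

0.1115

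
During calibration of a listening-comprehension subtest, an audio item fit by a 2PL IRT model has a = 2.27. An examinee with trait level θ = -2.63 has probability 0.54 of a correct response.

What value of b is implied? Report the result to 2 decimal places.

-2.70

P(θ) = 1 / (1 + exp(−a(θ − b)))
logit(0.54) = ln(0.54/0.46) = 0.1603
b = θ − logit/(a) = -2.63 − 0.1603/2.2700 = -2.7006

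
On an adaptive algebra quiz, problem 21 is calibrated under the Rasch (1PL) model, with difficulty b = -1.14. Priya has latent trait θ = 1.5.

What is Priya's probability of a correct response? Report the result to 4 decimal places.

P(θ) = 1 / (1 + exp(−(θ − b)))
Exponent: (1.5 − (-1.14)) = 2.6400
1/(1 + e^{-2.6400}) = 0.9334
P = 0.9334

0.9334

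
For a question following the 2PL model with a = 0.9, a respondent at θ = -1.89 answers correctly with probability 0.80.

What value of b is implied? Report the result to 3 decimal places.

P(θ) = 1 / (1 + exp(−a(θ − b)))
logit(0.80) = ln(0.80/0.20) = 1.3863
b = θ − logit/(a) = -1.89 − 1.3863/0.9000 = -3.4303

-3.430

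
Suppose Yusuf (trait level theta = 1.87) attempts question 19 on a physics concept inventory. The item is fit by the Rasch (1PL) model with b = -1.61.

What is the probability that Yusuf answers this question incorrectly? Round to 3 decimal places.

0.030

P(theta) = 1 / (1 + exp(−(theta − b)))
Exponent: (1.87 − (-1.61)) = 3.4800
1/(1 + e^{-3.4800}) = 0.9701
P = 0.9701
P(incorrect) = 1 − 0.9701 = 0.0299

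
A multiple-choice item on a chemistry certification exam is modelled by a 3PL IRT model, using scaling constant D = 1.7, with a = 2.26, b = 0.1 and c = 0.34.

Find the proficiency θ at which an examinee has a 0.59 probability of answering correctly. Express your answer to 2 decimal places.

P(θ) = c + (1 − c) · 1 / (1 + exp(−D·a(θ − b)))
Remove guessing floor: (0.59 − 0.34)/(1 − 0.34) = 0.3788
logit = ln(0.3788/0.6212) = -0.4947
θ = b + logit/(1.7·a) = 0.1 + (-0.4947)/3.8420 = -0.0288

-0.03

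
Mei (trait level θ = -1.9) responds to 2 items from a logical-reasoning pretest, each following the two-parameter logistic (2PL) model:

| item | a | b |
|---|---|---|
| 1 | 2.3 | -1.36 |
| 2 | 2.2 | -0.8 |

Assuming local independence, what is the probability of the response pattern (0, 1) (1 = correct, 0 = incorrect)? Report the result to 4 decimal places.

P(θ) = 1 / (1 + exp(−a(θ − b)))
P_1 = 1/(1+e^{1.2420}) = 0.2241
P_2 = 1/(1+e^{2.4200}) = 0.0817
L = (1−P_1) × P_2 = 0.7759 × 0.0817 = 0.06336

0.0634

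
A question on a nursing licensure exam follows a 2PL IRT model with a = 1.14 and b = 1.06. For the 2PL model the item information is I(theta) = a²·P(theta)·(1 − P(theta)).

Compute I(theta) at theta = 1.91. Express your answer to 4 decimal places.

P = 1/(1+e^{-0.9690}) = 0.7249
P(1−P) = 0.7249 × 0.2751 = 0.1994
I = a² × P(1−P) = 1.14² × 0.1994 = 0.25915

0.2592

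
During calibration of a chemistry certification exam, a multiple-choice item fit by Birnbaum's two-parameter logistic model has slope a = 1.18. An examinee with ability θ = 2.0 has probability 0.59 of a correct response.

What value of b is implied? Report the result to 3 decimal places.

1.692

P(θ) = 1 / (1 + exp(−a(θ − b)))
logit(0.59) = ln(0.59/0.41) = 0.3640
b = θ − logit/(a) = 2.0 − 0.3640/1.1800 = 1.6916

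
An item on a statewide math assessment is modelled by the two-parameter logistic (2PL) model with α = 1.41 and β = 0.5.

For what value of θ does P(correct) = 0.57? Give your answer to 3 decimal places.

P(θ) = 1 / (1 + exp(−α(θ − β)))
logit = ln(0.5700/0.4300) = 0.2819
θ = β + logit/(α) = 0.5 + 0.2819/1.4100 = 0.6999

0.700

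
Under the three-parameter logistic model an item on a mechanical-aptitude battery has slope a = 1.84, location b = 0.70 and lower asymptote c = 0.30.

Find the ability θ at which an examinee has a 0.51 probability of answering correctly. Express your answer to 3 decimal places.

0.240

P(θ) = c + (1 − c) · 1 / (1 + exp(−a(θ − b)))
Remove guessing floor: (0.51 − 0.30)/(1 − 0.30) = 0.3000
logit = ln(0.3000/0.7000) = -0.8473
θ = b + logit/(a) = 0.70 + (-0.8473)/1.8400 = 0.2395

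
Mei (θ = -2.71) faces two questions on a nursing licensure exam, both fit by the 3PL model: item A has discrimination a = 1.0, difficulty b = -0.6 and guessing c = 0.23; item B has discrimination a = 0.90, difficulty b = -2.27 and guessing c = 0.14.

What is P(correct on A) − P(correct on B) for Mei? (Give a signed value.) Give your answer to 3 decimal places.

-0.173

P(θ) = c + (1 − c) · 1 / (1 + exp(−a(θ − b)))
P_A = 0.3133
P_B = 0.4860
P_A − P_B = -0.1727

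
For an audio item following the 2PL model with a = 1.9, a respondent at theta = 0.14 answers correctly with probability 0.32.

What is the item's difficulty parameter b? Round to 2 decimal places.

0.54

P(theta) = 1 / (1 + exp(−a(theta − b)))
logit(0.32) = ln(0.32/0.68) = -0.7538
b = theta − logit/(a) = 0.14 − (-0.7538)/1.9000 = 0.5367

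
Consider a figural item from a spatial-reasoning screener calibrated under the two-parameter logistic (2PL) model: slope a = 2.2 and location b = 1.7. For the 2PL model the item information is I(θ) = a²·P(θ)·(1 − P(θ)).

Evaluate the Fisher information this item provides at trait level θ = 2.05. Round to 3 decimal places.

1.047

P = 1/(1+e^{-0.7700}) = 0.6835
P(1−P) = 0.6835 × 0.3165 = 0.2163
I = a² × P(1−P) = 2.2² × 0.2163 = 1.04699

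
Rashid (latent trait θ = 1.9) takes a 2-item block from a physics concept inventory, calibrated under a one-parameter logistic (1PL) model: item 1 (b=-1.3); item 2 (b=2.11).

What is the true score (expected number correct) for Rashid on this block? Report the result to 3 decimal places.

1.409

P(θ) = 1 / (1 + exp(−(θ − b)))
P_1 = 1/(1+e^{-3.2000}) = 0.9608
P_2 = 1/(1+e^{0.2100}) = 0.4477
E[score] = 0.9608 + 0.4477 = 1.4085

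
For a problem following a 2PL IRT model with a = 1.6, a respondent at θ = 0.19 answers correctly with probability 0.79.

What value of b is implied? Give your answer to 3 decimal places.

-0.638

P(θ) = 1 / (1 + exp(−a(θ − b)))
logit(0.79) = ln(0.79/0.21) = 1.3249
b = θ − logit/(a) = 0.19 − 1.3249/1.6000 = -0.6381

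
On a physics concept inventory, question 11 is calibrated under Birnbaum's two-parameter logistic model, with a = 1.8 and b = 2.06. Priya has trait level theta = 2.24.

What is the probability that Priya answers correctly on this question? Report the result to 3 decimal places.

P(theta) = 1 / (1 + exp(−a(theta − b)))
Exponent: 1.8 × (2.24 − 2.06) = 0.3240
1/(1 + e^{-0.3240}) = 0.5803

0.580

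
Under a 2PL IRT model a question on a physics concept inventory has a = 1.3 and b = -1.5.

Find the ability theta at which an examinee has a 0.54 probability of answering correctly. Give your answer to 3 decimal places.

-1.377

P(theta) = 1 / (1 + exp(−a(theta − b)))
logit = ln(0.5400/0.4600) = 0.1603
theta = b + logit/(a) = -1.5 + 0.1603/1.3000 = -1.3767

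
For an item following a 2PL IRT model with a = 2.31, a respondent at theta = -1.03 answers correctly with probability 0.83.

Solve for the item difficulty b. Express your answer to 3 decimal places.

-1.716

P(theta) = 1 / (1 + exp(−a(theta − b)))
logit(0.83) = ln(0.83/0.17) = 1.5856
b = theta − logit/(a) = -1.03 − 1.5856/2.3100 = -1.7164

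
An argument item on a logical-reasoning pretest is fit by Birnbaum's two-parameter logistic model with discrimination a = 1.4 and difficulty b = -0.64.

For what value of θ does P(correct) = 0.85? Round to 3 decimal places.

P(θ) = 1 / (1 + exp(−a(θ − b)))
logit = ln(0.8500/0.1500) = 1.7346
θ = b + logit/(a) = -0.64 + 1.7346/1.4000 = 0.5990

0.599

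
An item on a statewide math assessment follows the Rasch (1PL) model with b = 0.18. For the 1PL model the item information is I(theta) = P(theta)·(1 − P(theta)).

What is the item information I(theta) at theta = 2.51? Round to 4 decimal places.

P = 1/(1+e^{-2.3300}) = 0.9113
P(1−P) = 0.9113 × 0.0887 = 0.0808
I = P(1−P) = 0.08081

0.0808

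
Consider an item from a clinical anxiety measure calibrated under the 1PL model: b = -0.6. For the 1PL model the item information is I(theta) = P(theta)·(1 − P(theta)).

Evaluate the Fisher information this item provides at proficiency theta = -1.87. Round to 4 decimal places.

0.1712

P = 1/(1+e^{1.2700}) = 0.2193
P(1−P) = 0.2193 × 0.7807 = 0.1712
I = P(1−P) = 0.17118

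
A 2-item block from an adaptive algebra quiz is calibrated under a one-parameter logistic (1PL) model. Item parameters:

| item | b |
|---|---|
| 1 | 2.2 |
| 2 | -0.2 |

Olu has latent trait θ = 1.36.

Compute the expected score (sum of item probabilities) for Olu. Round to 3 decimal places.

P(θ) = 1 / (1 + exp(−(θ − b)))
P_1 = 1/(1+e^{0.8400}) = 0.3015
P_2 = 1/(1+e^{-1.5600}) = 0.8264
E[score] = 0.3015 + 0.8264 = 1.1279

1.128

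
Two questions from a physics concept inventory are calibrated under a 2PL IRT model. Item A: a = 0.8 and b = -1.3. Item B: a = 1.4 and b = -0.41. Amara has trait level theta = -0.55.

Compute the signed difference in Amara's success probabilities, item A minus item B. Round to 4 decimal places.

P(theta) = 1 / (1 + exp(−a(theta − b)))
P_A = 0.6457
P_B = 0.4512
P_A − P_B = 0.1945

0.1945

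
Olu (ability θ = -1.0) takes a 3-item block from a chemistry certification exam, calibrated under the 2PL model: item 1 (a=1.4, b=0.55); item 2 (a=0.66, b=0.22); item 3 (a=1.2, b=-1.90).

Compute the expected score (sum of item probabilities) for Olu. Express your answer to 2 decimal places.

P(θ) = 1 / (1 + exp(−a(θ − b)))
P_1 = 1/(1+e^{2.1700}) = 0.1025
P_2 = 1/(1+e^{0.8052}) = 0.3089
P_3 = 1/(1+e^{-1.0800}) = 0.7465
E[score] = 0.1025 + 0.3089 + 0.7465 = 1.1579

1.16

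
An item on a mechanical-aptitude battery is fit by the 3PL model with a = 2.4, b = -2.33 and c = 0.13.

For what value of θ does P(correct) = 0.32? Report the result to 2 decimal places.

-2.86

P(θ) = c + (1 − c) · 1 / (1 + exp(−a(θ − b)))
Remove guessing floor: (0.32 − 0.13)/(1 − 0.13) = 0.2184
logit = ln(0.2184/0.7816) = -1.2751
θ = b + logit/(a) = -2.33 + (-1.2751)/2.4000 = -2.8613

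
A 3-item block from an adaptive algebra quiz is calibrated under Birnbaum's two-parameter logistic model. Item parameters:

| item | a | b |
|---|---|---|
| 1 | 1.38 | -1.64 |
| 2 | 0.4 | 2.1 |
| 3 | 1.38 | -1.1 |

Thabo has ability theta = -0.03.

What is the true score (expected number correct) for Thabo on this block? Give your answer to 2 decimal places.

P(theta) = 1 / (1 + exp(−a(theta − b)))
P_1 = 1/(1+e^{-2.2218}) = 0.9022
P_2 = 1/(1+e^{0.8520}) = 0.2990
P_3 = 1/(1+e^{-1.4766}) = 0.8141
E[score] = 0.9022 + 0.2990 + 0.8141 = 2.0153

2.02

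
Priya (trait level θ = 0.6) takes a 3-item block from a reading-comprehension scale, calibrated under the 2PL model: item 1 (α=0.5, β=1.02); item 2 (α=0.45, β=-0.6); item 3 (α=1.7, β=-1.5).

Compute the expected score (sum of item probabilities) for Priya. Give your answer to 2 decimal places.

2.05

P(θ) = 1 / (1 + exp(−α(θ − β)))
P_1 = 1/(1+e^{0.2100}) = 0.4477
P_2 = 1/(1+e^{-0.5400}) = 0.6318
P_3 = 1/(1+e^{-3.5700}) = 0.9726
E[score] = 0.4477 + 0.6318 + 0.9726 = 2.0521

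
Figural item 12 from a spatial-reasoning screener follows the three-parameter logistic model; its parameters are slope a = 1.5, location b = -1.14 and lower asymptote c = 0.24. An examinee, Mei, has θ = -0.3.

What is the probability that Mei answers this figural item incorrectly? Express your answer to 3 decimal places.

0.168

P(θ) = c + (1 − c) · 1 / (1 + exp(−a(θ − b)))
Exponent: 1.5 × (-0.3 − (-1.14)) = 1.2600
1/(1 + e^{-1.2600}) = 0.7790
P = 0.24 + 0.76 × 0.7790 = 0.8321
P(incorrect) = 1 − 0.8321 = 0.1679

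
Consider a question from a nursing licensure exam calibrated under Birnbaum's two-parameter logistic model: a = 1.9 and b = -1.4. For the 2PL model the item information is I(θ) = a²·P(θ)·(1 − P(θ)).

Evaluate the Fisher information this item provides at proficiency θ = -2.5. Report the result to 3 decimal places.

P = 1/(1+e^{2.0900}) = 0.1101
P(1−P) = 0.1101 × 0.8899 = 0.0980
I = a² × P(1−P) = 1.9² × 0.0980 = 0.35362

0.354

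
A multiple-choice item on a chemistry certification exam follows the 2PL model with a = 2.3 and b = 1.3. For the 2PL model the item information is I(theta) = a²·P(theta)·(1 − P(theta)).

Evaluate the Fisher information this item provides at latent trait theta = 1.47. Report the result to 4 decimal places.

P = 1/(1+e^{-0.3910}) = 0.5965
P(1−P) = 0.5965 × 0.4035 = 0.2407
I = a² × P(1−P) = 2.3² × 0.2407 = 1.27321

1.2732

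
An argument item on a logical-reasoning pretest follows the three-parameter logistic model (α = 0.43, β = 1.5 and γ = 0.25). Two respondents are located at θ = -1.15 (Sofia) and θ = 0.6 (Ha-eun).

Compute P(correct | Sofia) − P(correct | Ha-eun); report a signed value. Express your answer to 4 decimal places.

P(θ) = γ + (1 − γ) · 1 / (1 + exp(−α(θ − β)))
P(Sofia) = 0.4318  [exponent -1.1395]
P(Ha-eun) = 0.5533  [exponent -0.3870]
Difference = 0.4318 − 0.5533 = -0.1215

-0.1215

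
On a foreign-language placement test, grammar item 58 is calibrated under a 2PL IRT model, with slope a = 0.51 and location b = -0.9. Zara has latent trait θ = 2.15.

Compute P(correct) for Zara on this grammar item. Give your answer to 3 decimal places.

0.826

P(θ) = 1 / (1 + exp(−a(θ − b)))
Exponent: 0.51 × (2.15 − (-0.9)) = 1.5555
1/(1 + e^{-1.5555}) = 0.8257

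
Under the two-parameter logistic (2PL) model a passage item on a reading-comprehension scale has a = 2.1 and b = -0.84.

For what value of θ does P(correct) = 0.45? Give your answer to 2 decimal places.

-0.94

P(θ) = 1 / (1 + exp(−a(θ − b)))
logit = ln(0.4500/0.5500) = -0.2007
θ = b + logit/(a) = -0.84 + (-0.2007)/2.1000 = -0.9356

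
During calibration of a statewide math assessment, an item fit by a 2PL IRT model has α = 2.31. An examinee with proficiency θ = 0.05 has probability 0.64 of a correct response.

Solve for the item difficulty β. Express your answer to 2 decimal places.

-0.20

P(θ) = 1 / (1 + exp(−α(θ − β)))
logit(0.64) = ln(0.64/0.36) = 0.5754
β = θ − logit/(α) = 0.05 − 0.5754/2.3100 = -0.1991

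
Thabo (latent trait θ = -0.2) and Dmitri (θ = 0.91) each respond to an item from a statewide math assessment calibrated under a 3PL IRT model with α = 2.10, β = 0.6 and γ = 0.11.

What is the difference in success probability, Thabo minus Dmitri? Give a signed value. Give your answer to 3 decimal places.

-0.445

P(θ) = γ + (1 − γ) · 1 / (1 + exp(−α(θ − β)))
P(Thabo) = 0.2498  [exponent -1.6800]
P(Dmitri) = 0.6949  [exponent 0.6510]
Difference = 0.2498 − 0.6949 = -0.4451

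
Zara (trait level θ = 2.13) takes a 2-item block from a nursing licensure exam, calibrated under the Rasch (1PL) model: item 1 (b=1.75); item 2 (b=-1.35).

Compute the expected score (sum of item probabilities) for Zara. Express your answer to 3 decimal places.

P(θ) = 1 / (1 + exp(−(θ − b)))
P_1 = 1/(1+e^{-0.3800}) = 0.5939
P_2 = 1/(1+e^{-3.4800}) = 0.9701
E[score] = 0.5939 + 0.9701 = 1.5640

1.564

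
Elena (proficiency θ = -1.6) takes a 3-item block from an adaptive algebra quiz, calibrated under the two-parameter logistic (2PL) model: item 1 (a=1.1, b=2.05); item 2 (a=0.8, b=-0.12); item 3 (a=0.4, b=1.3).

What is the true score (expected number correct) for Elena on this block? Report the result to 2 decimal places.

0.49

P(θ) = 1 / (1 + exp(−a(θ − b)))
P_1 = 1/(1+e^{4.0150}) = 0.0177
P_2 = 1/(1+e^{1.1840}) = 0.2343
P_3 = 1/(1+e^{1.1600}) = 0.2387
E[score] = 0.0177 + 0.2343 + 0.2387 = 0.4907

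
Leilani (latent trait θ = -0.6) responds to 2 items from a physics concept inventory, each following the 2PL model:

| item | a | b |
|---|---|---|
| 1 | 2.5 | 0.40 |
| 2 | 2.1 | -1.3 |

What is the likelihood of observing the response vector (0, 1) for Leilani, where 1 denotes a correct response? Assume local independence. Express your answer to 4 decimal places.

P(θ) = 1 / (1 + exp(−a(θ − b)))
P_1 = 1/(1+e^{2.5000}) = 0.0759
P_2 = 1/(1+e^{-1.4700}) = 0.8131
L = (1−P_1) × P_2 = 0.9241 × 0.8131 = 0.75138

0.7514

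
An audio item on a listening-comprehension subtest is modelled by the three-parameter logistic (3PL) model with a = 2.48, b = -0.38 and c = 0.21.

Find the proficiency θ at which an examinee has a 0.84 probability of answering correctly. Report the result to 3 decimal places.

P(θ) = c + (1 − c) · 1 / (1 + exp(−a(θ − b)))
Remove guessing floor: (0.84 − 0.21)/(1 − 0.21) = 0.7975
logit = ln(0.7975/0.2025) = 1.3705
θ = b + logit/(a) = -0.38 + 1.3705/2.4800 = 0.1726

0.173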